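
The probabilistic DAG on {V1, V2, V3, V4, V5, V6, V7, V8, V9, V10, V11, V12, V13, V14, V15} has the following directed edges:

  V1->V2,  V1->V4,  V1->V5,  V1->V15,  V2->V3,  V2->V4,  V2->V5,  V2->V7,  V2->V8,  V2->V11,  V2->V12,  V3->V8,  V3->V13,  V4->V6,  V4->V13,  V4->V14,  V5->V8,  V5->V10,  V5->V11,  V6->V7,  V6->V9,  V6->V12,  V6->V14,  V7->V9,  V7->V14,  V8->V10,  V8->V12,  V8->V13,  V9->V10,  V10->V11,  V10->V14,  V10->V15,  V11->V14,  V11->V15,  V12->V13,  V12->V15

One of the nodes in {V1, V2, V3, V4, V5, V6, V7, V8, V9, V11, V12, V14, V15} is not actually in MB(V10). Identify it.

The Markov blanket of a node is its parents, its children, and the other parents of its children.
Children of V10: V11, V14, V15.
Pa(V10) = {V5, V8, V9}.
Other parents of V10's children:
  V11: V2, V5
  V14: V4, V6, V7, V11
  V15: V1, V11, V12
MB(V10) = {V1, V2, V4, V5, V6, V7, V8, V9, V11, V12, V14, V15}.
V3 is neither a parent, child, nor co-parent of V10, so it does not belong.

V3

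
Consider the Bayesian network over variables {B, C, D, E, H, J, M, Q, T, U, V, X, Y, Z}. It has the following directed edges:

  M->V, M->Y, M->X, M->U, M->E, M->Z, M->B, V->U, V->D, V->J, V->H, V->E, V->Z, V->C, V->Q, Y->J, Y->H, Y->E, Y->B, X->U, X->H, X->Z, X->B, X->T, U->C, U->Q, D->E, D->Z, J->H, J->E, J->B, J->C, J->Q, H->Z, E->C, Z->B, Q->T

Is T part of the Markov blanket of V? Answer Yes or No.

Ch(V) = {C, D, E, H, J, Q, U, Z}.
Pa(V) = {M}.
For each child, the remaining parents (spouses of V):
  U: M, X
  D: —
  J: Y
  H: J, X, Y
  E: D, J, M, Y
  Z: D, H, M, X
  C: E, J, U
  Q: J, U
MB(V) = {C, D, E, H, J, M, Q, U, X, Y, Z}; T is not in this set.

No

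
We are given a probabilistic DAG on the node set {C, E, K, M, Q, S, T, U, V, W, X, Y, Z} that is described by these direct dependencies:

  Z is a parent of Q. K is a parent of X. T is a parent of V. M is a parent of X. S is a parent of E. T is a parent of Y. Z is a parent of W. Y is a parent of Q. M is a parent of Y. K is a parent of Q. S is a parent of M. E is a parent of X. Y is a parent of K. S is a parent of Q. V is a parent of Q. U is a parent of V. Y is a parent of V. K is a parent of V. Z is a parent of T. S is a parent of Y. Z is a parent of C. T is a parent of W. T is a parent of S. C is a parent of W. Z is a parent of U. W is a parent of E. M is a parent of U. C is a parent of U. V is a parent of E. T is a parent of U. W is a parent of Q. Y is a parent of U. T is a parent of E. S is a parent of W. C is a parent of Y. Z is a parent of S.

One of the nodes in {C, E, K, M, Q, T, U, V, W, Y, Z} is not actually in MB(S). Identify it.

The Markov blanket of a node is its parents, its children, and the other parents of its children.
Pa(S) = {T, Z}.
S has children E, M, Q, W, Y.
Co-parents of S (other parents of its children):
  M has no other parent.
  Y's other parents are C, M, T.
  W's other parents are C, T, Z.
  parents(Q) \ {S} = {K, V, W, Y, Z}.
  E's other parents are T, V, W.
MB(S) = {C, E, K, M, Q, T, V, W, Y, Z}.
U is neither a parent, child, nor co-parent of S, so it does not belong.

U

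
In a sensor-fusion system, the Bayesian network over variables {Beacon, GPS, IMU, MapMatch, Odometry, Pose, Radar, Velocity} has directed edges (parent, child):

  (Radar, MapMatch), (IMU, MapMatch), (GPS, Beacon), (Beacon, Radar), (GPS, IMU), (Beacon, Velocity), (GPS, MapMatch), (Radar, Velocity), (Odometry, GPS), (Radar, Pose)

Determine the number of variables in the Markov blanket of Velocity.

2

Velocity has parents Beacon, Radar.
Velocity has no children.
Velocity has no children, so there are no co-parents.
MB(Velocity) = {Beacon, Radar}, which has 2 nodes.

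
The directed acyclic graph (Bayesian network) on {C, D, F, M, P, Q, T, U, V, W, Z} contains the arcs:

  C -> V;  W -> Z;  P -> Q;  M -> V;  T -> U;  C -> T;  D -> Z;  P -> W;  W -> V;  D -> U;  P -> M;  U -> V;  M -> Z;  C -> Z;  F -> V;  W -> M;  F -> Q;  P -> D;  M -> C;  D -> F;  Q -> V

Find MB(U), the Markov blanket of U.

{C, D, F, M, Q, T, V, W}

Recall MB(v) = parents ∪ children ∪ spouses, where spouses are the other parents of v's children.
Pa(U) = {D, T}.
U's children: V.
Parents of each child, excluding U:
  V also has parents C, F, M, Q, W.
Union: {D, T} ∪ {V} ∪ {C, F, M, Q, W} = {C, D, F, M, Q, T, V, W}.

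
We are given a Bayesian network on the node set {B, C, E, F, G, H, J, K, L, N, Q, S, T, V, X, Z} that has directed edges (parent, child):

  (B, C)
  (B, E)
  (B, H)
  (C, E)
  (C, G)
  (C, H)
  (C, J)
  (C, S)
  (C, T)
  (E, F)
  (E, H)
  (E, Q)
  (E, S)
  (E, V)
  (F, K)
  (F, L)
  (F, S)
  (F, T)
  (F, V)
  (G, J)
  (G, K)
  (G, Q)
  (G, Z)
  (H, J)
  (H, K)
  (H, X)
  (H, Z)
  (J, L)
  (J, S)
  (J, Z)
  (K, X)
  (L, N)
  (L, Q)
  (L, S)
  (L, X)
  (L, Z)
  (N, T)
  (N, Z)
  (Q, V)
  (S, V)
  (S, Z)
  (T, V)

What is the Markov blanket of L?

A node's Markov blanket = Pa ∪ Ch ∪ (parents of Ch other than the node itself).
Parents of L: F, J.
Children of L: N, Q, S, X, Z.
Co-parents of L (other parents of its children):
  N has no other parent.
  Q's other parents are E, G.
  S also has parents C, E, F, J.
  X also has parents H, K.
  Z also has parents G, H, J, N, S.
Taking the union gives {C, E, F, G, H, J, K, N, Q, S, X, Z}.

{C, E, F, G, H, J, K, N, Q, S, X, Z}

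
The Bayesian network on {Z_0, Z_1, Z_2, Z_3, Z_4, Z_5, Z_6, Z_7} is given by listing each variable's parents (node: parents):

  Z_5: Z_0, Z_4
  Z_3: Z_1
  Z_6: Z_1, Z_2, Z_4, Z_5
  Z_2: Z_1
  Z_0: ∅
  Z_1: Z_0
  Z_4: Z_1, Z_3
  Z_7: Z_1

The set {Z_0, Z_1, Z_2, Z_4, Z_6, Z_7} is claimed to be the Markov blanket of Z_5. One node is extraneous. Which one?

A node's Markov blanket = Pa ∪ Ch ∪ (parents of Ch other than the node itself).
Z_5 has parents Z_0, Z_4.
Z_5 has child Z_6.
Other parents of Z_5's children:
  Z_6: Z_1, Z_2, Z_4
MB(Z_5) = {Z_0, Z_1, Z_2, Z_4, Z_6}.
Z_7 is neither a parent, child, nor co-parent of Z_5, so it does not belong.

Z_7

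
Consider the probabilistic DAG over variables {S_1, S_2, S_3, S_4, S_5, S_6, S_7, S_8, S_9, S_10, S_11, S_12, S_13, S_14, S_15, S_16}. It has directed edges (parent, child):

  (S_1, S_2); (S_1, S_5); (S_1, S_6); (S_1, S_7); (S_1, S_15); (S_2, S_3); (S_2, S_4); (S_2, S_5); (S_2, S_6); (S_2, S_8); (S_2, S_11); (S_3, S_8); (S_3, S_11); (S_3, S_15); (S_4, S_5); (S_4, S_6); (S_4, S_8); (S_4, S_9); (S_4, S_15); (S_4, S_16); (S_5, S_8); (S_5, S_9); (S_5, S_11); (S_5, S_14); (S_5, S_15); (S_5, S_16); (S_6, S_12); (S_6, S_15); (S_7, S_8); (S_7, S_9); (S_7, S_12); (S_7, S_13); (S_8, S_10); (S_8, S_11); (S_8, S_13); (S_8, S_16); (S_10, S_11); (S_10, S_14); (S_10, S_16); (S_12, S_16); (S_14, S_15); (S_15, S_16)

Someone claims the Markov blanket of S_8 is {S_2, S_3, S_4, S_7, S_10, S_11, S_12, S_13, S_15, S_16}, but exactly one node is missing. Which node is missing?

S_8 has parents S_2, S_3, S_4, S_5, S_7.
Children of S_8: S_10, S_11, S_13, S_16.
Parents of each child, excluding S_8:
  S_10: no additional parents.
  S_11's other parents are S_2, S_3, S_5, S_10.
  S_13 also has parent S_7.
  S_16 also has parents S_4, S_5, S_10, S_12, S_15.
MB(S_8) = {S_2, S_3, S_4, S_5, S_7, S_10, S_11, S_12, S_13, S_15, S_16}.
Comparing with the claimed set, S_5 is missing.

S_5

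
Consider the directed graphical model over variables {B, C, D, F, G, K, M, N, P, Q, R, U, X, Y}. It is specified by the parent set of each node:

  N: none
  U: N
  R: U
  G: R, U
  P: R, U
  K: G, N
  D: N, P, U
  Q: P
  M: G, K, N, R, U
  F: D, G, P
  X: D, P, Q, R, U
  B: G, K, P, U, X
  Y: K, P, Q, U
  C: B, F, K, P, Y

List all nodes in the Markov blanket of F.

Recall MB(v) = parents ∪ children ∪ spouses, where spouses are the other parents of v's children.
F's children: C.
Pa(F) = {D, G, P}.
For each child, the remaining parents (spouses of F):
  C: B, K, P, Y
Taking the union gives {B, C, D, G, K, P, Y}.

{B, C, D, G, K, P, Y}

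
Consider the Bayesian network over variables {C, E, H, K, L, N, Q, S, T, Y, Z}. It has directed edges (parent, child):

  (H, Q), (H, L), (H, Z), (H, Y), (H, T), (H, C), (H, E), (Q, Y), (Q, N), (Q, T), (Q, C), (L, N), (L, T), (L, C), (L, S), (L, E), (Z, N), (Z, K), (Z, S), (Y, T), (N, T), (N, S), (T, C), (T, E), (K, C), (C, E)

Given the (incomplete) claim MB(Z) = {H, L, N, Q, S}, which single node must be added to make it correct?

The Markov blanket of a node is its parents, its children, and the other parents of its children.
Children of Z: K, N, S.
Pa(Z) = {H}.
Co-parents of Z (other parents of its children):
  N's other parents are L, Q.
  K has no other parent.
  S also has parents L, N.
MB(Z) = {H, K, L, N, Q, S}.
Comparing with the claimed set, K is missing.

K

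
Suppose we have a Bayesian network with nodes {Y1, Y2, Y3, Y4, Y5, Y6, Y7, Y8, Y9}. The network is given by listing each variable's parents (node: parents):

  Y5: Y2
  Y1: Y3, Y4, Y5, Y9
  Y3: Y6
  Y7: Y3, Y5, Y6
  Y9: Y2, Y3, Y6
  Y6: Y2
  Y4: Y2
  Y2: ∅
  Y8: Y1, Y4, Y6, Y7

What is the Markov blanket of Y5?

{Y1, Y2, Y3, Y4, Y6, Y7, Y9}

The Markov blanket of a node is its parents, its children, and the other parents of its children.
Y5 has children Y1, Y7.
Pa(Y5) = {Y2}.
For each child, the remaining parents (spouses of Y5):
  Y1 also has parents Y3, Y4, Y9.
  parents(Y7) \ {Y5} = {Y3, Y6}.
MB(Y5) = {Y1, Y2, Y3, Y4, Y6, Y7, Y9}.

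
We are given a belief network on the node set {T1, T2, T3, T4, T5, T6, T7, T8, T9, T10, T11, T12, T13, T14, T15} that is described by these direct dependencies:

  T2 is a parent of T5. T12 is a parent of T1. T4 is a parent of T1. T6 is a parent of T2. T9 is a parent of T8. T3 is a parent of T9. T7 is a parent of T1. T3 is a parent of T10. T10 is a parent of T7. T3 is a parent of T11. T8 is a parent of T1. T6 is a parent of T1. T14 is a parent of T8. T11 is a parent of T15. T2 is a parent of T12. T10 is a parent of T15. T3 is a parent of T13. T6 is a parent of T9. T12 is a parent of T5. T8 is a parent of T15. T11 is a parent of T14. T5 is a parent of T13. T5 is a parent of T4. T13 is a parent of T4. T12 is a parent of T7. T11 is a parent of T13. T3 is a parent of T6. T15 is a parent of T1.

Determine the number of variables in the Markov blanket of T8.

Children of T8: T1, T15.
Pa(T8) = {T9, T14}.
Co-parents of T8 (other parents of its children):
  T15: T10, T11
  T1: T4, T6, T7, T12, T15
MB(T8) = {T1, T4, T6, T7, T9, T10, T11, T12, T14, T15}, which has 10 nodes.

10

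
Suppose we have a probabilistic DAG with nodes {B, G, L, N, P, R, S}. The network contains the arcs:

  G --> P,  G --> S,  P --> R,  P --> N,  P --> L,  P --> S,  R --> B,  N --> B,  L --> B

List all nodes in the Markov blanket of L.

{B, N, P, R}

The Markov blanket of a node is its parents, its children, and the other parents of its children.
Ch(L) = {B}.
Parents of L: P.
Parents of each child, excluding L:
  B also has parents N, R.
So the Markov blanket of L is {B, N, P, R}.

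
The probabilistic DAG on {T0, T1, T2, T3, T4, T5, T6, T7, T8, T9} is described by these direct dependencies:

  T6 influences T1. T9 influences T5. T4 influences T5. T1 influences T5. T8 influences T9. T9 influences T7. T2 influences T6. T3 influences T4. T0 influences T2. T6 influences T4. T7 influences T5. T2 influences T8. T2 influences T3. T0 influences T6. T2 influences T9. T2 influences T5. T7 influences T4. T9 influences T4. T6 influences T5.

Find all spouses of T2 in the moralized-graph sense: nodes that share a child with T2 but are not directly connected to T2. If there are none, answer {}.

{T1, T4, T7}

Children of T2: T3, T5, T6, T8, T9.
  T8 has no other parent.
  T6's other parent is T0.
  T3: no additional parents.
  parents(T9) \ {T2} = {T8}.
  parents(T5) \ {T2} = {T1, T4, T6, T7, T9}.
Excluding nodes already adjacent to T2 (T0, T3, T5, T6, T8, T9), the co-parent-only contribution is {T1, T4, T7}.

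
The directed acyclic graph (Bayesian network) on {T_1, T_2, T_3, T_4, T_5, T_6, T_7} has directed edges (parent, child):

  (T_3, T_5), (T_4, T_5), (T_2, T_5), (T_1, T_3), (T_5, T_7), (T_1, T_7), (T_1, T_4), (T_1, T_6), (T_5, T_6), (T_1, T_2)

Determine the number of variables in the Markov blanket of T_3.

T_3 has parent T_1.
Children of T_3: T_5.
Parents of each child, excluding T_3:
  parents(T_5) \ {T_3} = {T_2, T_4}.
MB(T_3) = {T_1, T_2, T_4, T_5}, which has 4 nodes.

4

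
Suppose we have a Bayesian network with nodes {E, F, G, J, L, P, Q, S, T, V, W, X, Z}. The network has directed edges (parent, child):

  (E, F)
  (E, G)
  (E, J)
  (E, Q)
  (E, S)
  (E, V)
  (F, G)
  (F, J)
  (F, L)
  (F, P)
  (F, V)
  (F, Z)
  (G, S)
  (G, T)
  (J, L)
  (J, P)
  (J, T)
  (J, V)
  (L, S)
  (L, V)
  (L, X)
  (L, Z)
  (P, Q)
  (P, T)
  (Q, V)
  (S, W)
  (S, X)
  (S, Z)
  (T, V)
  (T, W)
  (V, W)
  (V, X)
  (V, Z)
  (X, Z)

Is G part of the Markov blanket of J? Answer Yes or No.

Yes

G is a co-parent of J: both are parents of T.
So G ∈ MB(J).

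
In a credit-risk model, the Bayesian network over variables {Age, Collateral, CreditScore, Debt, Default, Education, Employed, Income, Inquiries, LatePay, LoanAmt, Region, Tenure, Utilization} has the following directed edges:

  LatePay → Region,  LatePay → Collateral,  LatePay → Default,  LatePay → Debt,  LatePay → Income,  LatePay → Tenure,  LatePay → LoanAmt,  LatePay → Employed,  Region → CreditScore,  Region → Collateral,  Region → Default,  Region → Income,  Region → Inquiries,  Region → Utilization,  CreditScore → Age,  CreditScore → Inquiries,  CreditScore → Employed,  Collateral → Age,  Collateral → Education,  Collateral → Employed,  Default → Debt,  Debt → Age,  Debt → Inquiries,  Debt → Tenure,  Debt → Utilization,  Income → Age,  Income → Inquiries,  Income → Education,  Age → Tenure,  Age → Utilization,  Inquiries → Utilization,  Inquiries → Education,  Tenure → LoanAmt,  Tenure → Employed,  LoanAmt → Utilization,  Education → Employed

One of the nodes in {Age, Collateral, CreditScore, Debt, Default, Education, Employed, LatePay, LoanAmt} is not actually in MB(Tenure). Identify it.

The Markov blanket of a node is its parents, its children, and the other parents of its children.
Tenure's parents: Age, Debt, LatePay.
Children of Tenure: Employed, LoanAmt.
For each child, the remaining parents (spouses of Tenure):
  LoanAmt's other parent is LatePay.
  Employed's other parents are Collateral, CreditScore, Education, LatePay.
MB(Tenure) = {Age, Collateral, CreditScore, Debt, Education, Employed, LatePay, LoanAmt}.
Default is neither a parent, child, nor co-parent of Tenure, so it does not belong.

Default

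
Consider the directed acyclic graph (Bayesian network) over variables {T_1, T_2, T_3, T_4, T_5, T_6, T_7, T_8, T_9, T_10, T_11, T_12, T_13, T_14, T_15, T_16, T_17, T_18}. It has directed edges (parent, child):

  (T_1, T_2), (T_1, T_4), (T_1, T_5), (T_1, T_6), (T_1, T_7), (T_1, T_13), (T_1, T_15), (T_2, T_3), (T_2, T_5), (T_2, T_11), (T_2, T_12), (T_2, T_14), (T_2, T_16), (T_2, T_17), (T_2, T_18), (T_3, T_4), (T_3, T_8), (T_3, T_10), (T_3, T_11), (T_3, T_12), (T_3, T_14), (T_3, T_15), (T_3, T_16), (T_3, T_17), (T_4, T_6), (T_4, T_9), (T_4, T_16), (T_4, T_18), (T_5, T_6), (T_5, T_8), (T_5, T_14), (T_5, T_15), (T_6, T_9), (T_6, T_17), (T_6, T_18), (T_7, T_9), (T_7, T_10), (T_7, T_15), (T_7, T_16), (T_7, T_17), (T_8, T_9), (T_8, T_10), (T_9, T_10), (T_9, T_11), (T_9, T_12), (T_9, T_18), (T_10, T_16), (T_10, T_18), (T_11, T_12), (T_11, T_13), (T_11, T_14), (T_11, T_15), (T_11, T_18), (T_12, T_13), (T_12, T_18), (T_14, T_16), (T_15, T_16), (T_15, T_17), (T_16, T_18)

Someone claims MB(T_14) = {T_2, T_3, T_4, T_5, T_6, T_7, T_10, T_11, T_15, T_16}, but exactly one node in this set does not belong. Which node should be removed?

A node's Markov blanket = Pa ∪ Ch ∪ (parents of Ch other than the node itself).
Pa(T_14) = {T_2, T_3, T_5, T_11}.
Ch(T_14) = {T_16}.
Parents of each child, excluding T_14:
  parents(T_16) \ {T_14} = {T_2, T_3, T_4, T_7, T_10, T_15}.
MB(T_14) = {T_2, T_3, T_4, T_5, T_7, T_10, T_11, T_15, T_16}.
T_6 is neither a parent, child, nor co-parent of T_14, so it does not belong.

T_6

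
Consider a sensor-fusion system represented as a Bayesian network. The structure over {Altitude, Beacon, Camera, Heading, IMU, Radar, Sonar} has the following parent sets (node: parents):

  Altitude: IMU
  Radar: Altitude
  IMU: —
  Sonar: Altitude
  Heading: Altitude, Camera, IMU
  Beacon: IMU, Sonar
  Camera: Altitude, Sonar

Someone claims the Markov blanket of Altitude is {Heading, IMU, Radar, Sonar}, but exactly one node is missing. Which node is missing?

Pa(Altitude) = {IMU}.
Altitude has children Camera, Heading, Radar, Sonar.
Parents of each child, excluding Altitude:
  Sonar: —
  Camera: Sonar
  Radar: —
  Heading: Camera, IMU
MB(Altitude) = {Camera, Heading, IMU, Radar, Sonar}.
Comparing with the claimed set, Camera is missing.

Camera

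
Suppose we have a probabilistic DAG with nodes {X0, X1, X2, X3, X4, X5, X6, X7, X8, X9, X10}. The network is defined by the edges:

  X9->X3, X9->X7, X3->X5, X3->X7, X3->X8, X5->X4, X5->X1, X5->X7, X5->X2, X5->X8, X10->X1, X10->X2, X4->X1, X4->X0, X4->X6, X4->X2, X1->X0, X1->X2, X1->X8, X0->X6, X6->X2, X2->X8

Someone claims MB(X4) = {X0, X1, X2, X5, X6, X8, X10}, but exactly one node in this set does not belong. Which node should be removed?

X4's children: X0, X1, X2, X6.
X4 has parent X5.
Parents of each child, excluding X4:
  X1 also has parents X5, X10.
  parents(X0) \ {X4} = {X1}.
  X6 also has parent X0.
  X2 also has parents X1, X5, X6, X10.
MB(X4) = {X0, X1, X2, X5, X6, X10}.
X8 is neither a parent, child, nor co-parent of X4, so it does not belong.

X8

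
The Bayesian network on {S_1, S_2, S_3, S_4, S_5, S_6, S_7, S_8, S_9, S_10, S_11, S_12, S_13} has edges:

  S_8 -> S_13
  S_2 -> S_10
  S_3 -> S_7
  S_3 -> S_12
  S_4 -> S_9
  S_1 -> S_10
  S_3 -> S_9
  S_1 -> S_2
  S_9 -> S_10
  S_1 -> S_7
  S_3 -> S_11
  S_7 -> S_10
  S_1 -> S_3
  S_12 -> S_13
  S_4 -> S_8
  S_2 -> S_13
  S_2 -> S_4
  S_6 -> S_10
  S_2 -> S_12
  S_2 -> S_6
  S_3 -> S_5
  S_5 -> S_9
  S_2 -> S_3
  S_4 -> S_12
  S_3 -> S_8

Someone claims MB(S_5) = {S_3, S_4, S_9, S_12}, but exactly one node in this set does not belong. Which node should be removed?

By definition, MB(S_5) is built from S_5's parents, S_5's children, and the co-parents of S_5.
S_5's parents: S_3.
Ch(S_5) = {S_9}.
Co-parents of S_5 (other parents of its children):
  S_9 also has parents S_3, S_4.
MB(S_5) = {S_3, S_4, S_9}.
S_12 is neither a parent, child, nor co-parent of S_5, so it does not belong.

S_12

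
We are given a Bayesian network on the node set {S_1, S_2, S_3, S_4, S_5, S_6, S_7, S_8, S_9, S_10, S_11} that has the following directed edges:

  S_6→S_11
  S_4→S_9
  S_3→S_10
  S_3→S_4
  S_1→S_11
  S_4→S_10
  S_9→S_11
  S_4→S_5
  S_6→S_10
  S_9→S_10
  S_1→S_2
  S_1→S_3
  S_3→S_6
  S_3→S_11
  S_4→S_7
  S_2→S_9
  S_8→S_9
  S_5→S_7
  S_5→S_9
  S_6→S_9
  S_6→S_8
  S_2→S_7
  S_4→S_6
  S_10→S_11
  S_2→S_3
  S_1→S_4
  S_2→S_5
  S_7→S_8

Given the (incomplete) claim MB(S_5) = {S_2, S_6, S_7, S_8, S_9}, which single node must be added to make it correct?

S_4

Pa(S_5) = {S_2, S_4}.
Ch(S_5) = {S_7, S_9}.
For each child, the remaining parents (spouses of S_5):
  S_7: S_2, S_4
  S_9: S_2, S_4, S_6, S_8
MB(S_5) = {S_2, S_4, S_6, S_7, S_8, S_9}.
Comparing with the claimed set, S_4 is missing.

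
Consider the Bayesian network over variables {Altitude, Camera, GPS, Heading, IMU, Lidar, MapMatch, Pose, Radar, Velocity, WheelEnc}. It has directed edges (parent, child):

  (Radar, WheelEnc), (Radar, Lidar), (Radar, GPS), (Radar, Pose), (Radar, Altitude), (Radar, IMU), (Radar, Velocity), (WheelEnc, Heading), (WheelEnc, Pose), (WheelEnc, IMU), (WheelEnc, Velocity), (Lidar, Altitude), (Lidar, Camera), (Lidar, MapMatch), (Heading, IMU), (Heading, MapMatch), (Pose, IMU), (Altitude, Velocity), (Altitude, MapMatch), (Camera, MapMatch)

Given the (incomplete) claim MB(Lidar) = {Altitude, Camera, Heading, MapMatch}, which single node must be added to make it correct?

Radar

Recall MB(v) = parents ∪ children ∪ spouses, where spouses are the other parents of v's children.
Lidar's parents: Radar.
Ch(Lidar) = {Altitude, Camera, MapMatch}.
Co-parents of Lidar (other parents of its children):
  Altitude: Radar
  Camera: —
  MapMatch: Altitude, Camera, Heading
MB(Lidar) = {Altitude, Camera, Heading, MapMatch, Radar}.
Comparing with the claimed set, Radar is missing.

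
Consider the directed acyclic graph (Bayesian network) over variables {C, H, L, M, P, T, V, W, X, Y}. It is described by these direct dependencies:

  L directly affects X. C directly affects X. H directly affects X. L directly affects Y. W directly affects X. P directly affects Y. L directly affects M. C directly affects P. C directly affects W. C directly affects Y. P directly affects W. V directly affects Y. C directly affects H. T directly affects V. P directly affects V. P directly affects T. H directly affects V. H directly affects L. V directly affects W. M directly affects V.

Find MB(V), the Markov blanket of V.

Recall MB(v) = parents ∪ children ∪ spouses, where spouses are the other parents of v's children.
V has parents H, M, P, T.
Children of V: W, Y.
Co-parents of V (other parents of its children):
  W: C, P
  Y: C, L, P
MB(V) = {C, H, L, M, P, T, W, Y}.

{C, H, L, M, P, T, W, Y}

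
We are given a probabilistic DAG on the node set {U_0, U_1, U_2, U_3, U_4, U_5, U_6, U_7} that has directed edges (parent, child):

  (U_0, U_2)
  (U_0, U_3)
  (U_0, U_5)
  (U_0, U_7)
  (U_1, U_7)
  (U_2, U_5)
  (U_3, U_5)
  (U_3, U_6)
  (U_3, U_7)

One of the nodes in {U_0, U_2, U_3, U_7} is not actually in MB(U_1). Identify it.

The Markov blanket of a node is its parents, its children, and the other parents of its children.
U_1 has no parents.
Children of U_1: U_7.
For each child, the remaining parents (spouses of U_1):
  U_7 also has parents U_0, U_3.
MB(U_1) = {U_0, U_3, U_7}.
U_2 is neither a parent, child, nor co-parent of U_1, so it does not belong.

U_2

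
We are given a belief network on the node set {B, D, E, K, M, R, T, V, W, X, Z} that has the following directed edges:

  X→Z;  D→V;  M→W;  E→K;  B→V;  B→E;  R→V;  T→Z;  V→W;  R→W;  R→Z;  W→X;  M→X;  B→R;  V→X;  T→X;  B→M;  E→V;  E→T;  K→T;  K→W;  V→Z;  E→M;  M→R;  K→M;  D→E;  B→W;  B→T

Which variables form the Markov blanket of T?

{B, E, K, M, R, V, W, X, Z}

A node's Markov blanket = Pa ∪ Ch ∪ (parents of Ch other than the node itself).
Ch(T) = {X, Z}.
T has parents B, E, K.
Parents of each child, excluding T:
  X also has parents M, V, W.
  parents(Z) \ {T} = {R, V, X}.
Taking the union gives {B, E, K, M, R, V, W, X, Z}.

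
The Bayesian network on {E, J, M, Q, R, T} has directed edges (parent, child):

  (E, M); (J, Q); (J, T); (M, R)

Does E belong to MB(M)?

Yes

E is a parent of M.
So E ∈ MB(M).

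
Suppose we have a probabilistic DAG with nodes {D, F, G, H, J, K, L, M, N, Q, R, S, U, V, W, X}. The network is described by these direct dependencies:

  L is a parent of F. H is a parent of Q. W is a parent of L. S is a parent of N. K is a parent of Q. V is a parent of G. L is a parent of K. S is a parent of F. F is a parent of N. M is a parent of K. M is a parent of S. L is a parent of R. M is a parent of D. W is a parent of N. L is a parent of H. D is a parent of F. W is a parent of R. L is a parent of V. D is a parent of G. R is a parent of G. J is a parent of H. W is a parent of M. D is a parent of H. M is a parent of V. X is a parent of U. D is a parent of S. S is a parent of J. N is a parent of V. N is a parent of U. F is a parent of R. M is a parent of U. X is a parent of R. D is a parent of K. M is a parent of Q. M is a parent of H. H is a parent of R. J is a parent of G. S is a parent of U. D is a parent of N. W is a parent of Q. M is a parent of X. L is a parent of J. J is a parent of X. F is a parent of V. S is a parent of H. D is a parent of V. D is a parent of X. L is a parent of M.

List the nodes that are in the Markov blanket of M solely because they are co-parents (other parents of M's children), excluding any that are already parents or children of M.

Children of M: D, H, K, Q, S, U, V, X.
  D: —
  S: D
  H: D, J, L, S
  K: D, L
  X: D, J
  U: N, S, X
  V: D, F, L, N
  Q: H, K, W
Excluding nodes already adjacent to M (D, H, K, L, Q, S, U, V, W, X), the co-parent-only contribution is {F, J, N}.

{F, J, N}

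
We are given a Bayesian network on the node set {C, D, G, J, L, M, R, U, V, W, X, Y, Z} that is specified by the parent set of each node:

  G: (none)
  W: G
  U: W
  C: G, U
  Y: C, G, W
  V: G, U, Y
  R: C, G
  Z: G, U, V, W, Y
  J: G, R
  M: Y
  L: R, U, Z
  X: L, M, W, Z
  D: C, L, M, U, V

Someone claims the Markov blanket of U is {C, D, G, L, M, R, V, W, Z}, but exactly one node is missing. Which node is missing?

Y

U has parent W.
U has children C, D, L, V, Z.
Other parents of U's children:
  C's other parent is G.
  parents(V) \ {U} = {G, Y}.
  Z's other parents are G, V, W, Y.
  L also has parents R, Z.
  D's other parents are C, L, M, V.
MB(U) = {C, D, G, L, M, R, V, W, Y, Z}.
Comparing with the claimed set, Y is missing.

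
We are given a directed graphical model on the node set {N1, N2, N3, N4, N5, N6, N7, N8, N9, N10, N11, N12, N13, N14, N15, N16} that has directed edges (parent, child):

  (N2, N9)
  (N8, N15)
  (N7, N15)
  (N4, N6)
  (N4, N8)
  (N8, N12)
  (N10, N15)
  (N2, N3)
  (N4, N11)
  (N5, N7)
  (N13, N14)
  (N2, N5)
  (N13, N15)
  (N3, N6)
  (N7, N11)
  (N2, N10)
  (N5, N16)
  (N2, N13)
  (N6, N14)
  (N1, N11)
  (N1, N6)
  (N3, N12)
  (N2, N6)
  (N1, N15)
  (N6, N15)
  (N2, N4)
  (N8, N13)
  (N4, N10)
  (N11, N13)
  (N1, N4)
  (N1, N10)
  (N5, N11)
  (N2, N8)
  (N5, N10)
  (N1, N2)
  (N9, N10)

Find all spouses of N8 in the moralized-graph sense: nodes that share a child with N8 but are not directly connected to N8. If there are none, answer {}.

{N1, N3, N6, N7, N10, N11}

Children of N8: N12, N13, N15.
  N12 also has parent N3.
  N13's other parents are N2, N11.
  N15 also has parents N1, N6, N7, N10, N13.
Excluding nodes already adjacent to N8 (N2, N4, N12, N13, N15), the co-parent-only contribution is {N1, N3, N6, N7, N10, N11}.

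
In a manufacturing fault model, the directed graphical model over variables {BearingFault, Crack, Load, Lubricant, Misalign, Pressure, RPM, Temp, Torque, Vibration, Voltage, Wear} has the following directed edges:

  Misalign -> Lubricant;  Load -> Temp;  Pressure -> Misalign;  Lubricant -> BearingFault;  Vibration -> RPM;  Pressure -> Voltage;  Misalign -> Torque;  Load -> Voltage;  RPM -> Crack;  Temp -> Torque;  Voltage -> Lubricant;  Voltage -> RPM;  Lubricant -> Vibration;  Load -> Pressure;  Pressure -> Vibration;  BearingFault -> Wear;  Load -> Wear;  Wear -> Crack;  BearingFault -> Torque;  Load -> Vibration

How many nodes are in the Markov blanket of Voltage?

Voltage's parents: Load, Pressure.
Children of Voltage: Lubricant, RPM.
Co-parents of Voltage (other parents of its children):
  Lubricant also has parent Misalign.
  RPM also has parent Vibration.
MB(Voltage) = {Load, Lubricant, Misalign, Pressure, RPM, Vibration}, which has 6 nodes.

6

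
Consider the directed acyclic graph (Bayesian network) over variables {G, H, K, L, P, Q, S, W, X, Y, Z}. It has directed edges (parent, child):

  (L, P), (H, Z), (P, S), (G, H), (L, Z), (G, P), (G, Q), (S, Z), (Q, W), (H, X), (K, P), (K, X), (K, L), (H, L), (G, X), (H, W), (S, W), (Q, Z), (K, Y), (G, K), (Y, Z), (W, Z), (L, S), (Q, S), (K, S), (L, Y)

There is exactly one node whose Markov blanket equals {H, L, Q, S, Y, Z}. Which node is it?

The target node must have every member of {H, L, Q, S, Y, Z} as a parent, child, or co-parent, and no others.
Parents of W: H, Q, S; children: Z; co-parents: H, L, Q, S, Y.
These exactly cover the given set, so the node is W.

W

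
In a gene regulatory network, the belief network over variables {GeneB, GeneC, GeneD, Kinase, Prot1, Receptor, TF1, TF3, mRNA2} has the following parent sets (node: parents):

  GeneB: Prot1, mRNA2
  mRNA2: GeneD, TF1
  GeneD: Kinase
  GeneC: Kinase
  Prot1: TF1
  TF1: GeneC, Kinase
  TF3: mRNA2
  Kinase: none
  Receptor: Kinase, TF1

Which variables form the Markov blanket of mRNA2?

{GeneB, GeneD, Prot1, TF1, TF3}

A node's Markov blanket = Pa ∪ Ch ∪ (parents of Ch other than the node itself).
Ch(mRNA2) = {GeneB, TF3}.
Pa(mRNA2) = {GeneD, TF1}.
For each child, the remaining parents (spouses of mRNA2):
  GeneB: Prot1
  TF3: —
Union: {GeneD, TF1} ∪ {GeneB, TF3} ∪ {Prot1} = {GeneB, GeneD, Prot1, TF1, TF3}.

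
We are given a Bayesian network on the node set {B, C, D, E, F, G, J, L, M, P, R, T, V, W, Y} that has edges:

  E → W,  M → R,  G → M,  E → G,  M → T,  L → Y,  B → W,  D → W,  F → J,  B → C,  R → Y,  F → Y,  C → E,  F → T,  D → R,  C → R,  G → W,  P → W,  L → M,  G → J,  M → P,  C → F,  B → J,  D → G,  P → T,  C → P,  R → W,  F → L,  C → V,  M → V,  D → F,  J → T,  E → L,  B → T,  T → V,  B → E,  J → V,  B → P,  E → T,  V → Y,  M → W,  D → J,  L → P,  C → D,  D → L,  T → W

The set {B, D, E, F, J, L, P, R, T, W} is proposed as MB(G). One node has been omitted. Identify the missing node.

M

By definition, MB(G) is built from G's parents, G's children, and the co-parents of G.
Pa(G) = {D, E}.
G's children: J, M, W.
For each child, the remaining parents (spouses of G):
  parents(J) \ {G} = {B, D, F}.
  M also has parent L.
  parents(W) \ {G} = {B, D, E, M, P, R, T}.
MB(G) = {B, D, E, F, J, L, M, P, R, T, W}.
Comparing with the claimed set, M is missing.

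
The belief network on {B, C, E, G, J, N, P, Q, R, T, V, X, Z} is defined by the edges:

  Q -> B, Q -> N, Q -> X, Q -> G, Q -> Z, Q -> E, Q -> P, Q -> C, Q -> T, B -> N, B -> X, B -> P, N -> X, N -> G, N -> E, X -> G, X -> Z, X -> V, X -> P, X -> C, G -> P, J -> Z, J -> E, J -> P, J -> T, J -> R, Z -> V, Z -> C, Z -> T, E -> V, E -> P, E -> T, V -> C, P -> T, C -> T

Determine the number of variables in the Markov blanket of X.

A node's Markov blanket = Pa ∪ Ch ∪ (parents of Ch other than the node itself).
X has parents B, N, Q.
Ch(X) = {C, G, P, V, Z}.
Other parents of X's children:
  parents(G) \ {X} = {N, Q}.
  parents(Z) \ {X} = {J, Q}.
  parents(V) \ {X} = {E, Z}.
  parents(P) \ {X} = {B, E, G, J, Q}.
  C also has parents Q, V, Z.
MB(X) = {B, C, E, G, J, N, P, Q, V, Z}, which has 10 nodes.

10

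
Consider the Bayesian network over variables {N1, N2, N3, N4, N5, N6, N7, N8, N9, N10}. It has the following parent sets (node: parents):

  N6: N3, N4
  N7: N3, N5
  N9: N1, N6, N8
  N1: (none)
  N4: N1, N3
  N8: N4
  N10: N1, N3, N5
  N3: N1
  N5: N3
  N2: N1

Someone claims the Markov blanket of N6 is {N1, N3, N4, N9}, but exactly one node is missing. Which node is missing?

The Markov blanket of a node is its parents, its children, and the other parents of its children.
Parents of N6: N3, N4.
N6's children: N9.
Other parents of N6's children:
  N9 also has parents N1, N8.
MB(N6) = {N1, N3, N4, N8, N9}.
Comparing with the claimed set, N8 is missing.

N8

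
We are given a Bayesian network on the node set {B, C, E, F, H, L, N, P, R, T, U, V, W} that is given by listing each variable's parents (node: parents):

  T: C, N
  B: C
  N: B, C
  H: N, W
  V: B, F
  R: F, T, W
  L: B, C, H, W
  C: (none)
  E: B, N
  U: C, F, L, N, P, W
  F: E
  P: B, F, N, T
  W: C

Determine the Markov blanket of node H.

H has child L.
H's parents: N, W.
Co-parents of H (other parents of its children):
  L's other parents are B, C, W.
Taking the union gives {B, C, L, N, W}.

{B, C, L, N, W}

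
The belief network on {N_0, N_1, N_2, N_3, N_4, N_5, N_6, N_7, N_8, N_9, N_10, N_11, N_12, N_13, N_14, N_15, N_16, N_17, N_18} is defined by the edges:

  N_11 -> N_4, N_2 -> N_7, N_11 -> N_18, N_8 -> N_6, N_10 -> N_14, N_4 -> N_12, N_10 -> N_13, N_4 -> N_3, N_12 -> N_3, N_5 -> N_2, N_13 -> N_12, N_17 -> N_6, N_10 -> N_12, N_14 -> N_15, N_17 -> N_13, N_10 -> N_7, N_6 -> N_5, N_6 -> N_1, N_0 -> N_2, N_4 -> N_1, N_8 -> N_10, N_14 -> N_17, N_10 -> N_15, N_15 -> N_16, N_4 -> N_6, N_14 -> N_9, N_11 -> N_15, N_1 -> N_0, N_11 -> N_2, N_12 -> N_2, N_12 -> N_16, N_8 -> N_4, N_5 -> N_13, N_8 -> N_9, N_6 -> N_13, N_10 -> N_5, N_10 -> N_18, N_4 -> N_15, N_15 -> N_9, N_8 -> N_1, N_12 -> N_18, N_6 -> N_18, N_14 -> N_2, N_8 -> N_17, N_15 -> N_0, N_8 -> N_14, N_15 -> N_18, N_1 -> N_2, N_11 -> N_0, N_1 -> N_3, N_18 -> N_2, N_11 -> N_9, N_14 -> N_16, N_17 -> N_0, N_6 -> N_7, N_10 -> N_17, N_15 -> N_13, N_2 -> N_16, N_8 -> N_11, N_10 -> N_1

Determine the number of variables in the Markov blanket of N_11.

14

The Markov blanket of a node is its parents, its children, and the other parents of its children.
Pa(N_11) = {N_8}.
Children of N_11: N_0, N_2, N_4, N_9, N_15, N_18.
Co-parents of N_11 (other parents of its children):
  N_4 also has parent N_8.
  parents(N_15) \ {N_11} = {N_4, N_10, N_14}.
  N_9 also has parents N_8, N_14, N_15.
  N_18 also has parents N_6, N_10, N_12, N_15.
  parents(N_0) \ {N_11} = {N_1, N_15, N_17}.
  N_2's other parents are N_0, N_1, N_5, N_12, N_14, N_18.
MB(N_11) = {N_0, N_1, N_2, N_4, N_5, N_6, N_8, N_9, N_10, N_12, N_14, N_15, N_17, N_18}, which has 14 nodes.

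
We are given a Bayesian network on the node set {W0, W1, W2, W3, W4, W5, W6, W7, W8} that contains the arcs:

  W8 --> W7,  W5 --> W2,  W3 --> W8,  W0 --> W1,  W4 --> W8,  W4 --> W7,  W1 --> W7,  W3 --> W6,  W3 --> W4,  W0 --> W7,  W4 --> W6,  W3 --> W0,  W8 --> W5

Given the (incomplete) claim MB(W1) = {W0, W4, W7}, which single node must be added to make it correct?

W1 has child W7.
Parents of W1: W0.
Other parents of W1's children:
  W7: W0, W4, W8
MB(W1) = {W0, W4, W7, W8}.
Comparing with the claimed set, W8 is missing.

W8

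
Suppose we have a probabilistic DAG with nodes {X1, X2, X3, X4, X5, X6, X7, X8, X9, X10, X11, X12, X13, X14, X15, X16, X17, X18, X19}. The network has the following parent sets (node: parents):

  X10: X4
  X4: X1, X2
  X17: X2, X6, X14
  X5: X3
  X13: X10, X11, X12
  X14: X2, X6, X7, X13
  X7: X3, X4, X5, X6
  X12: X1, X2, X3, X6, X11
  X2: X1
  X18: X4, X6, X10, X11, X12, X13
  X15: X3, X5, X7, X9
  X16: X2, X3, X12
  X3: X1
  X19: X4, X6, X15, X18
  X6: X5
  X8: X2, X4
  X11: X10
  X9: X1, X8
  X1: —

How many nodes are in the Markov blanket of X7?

X7's parents: X3, X4, X5, X6.
Ch(X7) = {X14, X15}.
Co-parents of X7 (other parents of its children):
  parents(X14) \ {X7} = {X2, X6, X13}.
  parents(X15) \ {X7} = {X3, X5, X9}.
MB(X7) = {X2, X3, X4, X5, X6, X9, X13, X14, X15}, which has 9 nodes.

9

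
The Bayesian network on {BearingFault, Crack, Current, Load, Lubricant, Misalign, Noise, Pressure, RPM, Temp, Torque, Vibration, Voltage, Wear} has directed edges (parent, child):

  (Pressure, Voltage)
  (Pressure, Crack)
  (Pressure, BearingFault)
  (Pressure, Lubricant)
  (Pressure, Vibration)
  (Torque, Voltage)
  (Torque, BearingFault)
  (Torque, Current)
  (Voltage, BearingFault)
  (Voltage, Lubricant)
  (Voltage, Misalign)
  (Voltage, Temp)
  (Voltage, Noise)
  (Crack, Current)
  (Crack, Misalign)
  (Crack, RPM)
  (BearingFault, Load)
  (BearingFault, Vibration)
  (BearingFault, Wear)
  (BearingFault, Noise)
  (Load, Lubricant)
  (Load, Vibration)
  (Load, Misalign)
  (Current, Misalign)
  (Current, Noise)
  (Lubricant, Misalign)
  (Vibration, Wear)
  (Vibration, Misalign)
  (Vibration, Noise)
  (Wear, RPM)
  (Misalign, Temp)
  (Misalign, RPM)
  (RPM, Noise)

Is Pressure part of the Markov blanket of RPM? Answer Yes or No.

No

Recall MB(v) = parents ∪ children ∪ spouses, where spouses are the other parents of v's children.
RPM has child Noise.
RPM's parents: Crack, Misalign, Wear.
For each child, the remaining parents (spouses of RPM):
  Noise: BearingFault, Current, Vibration, Voltage
MB(RPM) = {BearingFault, Crack, Current, Misalign, Noise, Vibration, Voltage, Wear}; Pressure is not in this set.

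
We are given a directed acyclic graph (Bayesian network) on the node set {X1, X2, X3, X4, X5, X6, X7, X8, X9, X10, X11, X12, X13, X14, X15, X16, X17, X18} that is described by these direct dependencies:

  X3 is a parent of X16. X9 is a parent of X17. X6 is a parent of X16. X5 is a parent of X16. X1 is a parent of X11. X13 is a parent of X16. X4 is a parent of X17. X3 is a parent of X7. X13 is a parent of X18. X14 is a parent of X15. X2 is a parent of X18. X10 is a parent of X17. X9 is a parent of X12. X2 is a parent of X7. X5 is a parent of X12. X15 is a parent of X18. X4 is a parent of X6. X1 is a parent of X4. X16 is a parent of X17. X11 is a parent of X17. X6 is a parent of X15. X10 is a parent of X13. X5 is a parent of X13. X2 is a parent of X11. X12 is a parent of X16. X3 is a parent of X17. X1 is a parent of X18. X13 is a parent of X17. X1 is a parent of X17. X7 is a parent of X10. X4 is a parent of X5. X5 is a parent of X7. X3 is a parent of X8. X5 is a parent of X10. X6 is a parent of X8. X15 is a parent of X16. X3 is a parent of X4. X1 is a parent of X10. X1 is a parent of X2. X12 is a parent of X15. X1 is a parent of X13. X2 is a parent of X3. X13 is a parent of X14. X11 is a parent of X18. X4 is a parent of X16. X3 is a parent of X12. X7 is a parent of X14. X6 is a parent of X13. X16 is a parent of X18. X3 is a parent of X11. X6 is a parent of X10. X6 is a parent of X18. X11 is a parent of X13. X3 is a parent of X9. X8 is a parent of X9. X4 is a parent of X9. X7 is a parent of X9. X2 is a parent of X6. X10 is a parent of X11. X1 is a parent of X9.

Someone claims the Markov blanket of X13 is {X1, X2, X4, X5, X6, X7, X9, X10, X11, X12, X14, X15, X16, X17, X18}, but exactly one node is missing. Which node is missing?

X3

Recall MB(v) = parents ∪ children ∪ spouses, where spouses are the other parents of v's children.
X13's parents: X1, X5, X6, X10, X11.
X13 has children X14, X16, X17, X18.
For each child, the remaining parents (spouses of X13):
  X14: X7
  X16: X3, X4, X5, X6, X12, X15
  X17: X1, X3, X4, X9, X10, X11, X16
  X18: X1, X2, X6, X11, X15, X16
MB(X13) = {X1, X2, X3, X4, X5, X6, X7, X9, X10, X11, X12, X14, X15, X16, X17, X18}.
Comparing with the claimed set, X3 is missing.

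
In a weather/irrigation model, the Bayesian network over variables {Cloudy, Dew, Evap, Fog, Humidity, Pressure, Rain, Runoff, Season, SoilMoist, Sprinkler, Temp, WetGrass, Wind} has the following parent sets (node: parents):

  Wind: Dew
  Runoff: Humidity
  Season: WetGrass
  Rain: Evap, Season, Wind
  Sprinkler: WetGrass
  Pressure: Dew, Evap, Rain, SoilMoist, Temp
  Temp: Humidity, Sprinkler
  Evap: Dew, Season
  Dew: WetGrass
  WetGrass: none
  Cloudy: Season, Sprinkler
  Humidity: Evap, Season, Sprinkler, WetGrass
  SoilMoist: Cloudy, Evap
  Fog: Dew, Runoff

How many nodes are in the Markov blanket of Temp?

By definition, MB(Temp) is built from Temp's parents, Temp's children, and the co-parents of Temp.
Ch(Temp) = {Pressure}.
Temp's parents: Humidity, Sprinkler.
Co-parents of Temp (other parents of its children):
  Pressure's other parents are Dew, Evap, Rain, SoilMoist.
MB(Temp) = {Dew, Evap, Humidity, Pressure, Rain, SoilMoist, Sprinkler}, which has 7 nodes.

7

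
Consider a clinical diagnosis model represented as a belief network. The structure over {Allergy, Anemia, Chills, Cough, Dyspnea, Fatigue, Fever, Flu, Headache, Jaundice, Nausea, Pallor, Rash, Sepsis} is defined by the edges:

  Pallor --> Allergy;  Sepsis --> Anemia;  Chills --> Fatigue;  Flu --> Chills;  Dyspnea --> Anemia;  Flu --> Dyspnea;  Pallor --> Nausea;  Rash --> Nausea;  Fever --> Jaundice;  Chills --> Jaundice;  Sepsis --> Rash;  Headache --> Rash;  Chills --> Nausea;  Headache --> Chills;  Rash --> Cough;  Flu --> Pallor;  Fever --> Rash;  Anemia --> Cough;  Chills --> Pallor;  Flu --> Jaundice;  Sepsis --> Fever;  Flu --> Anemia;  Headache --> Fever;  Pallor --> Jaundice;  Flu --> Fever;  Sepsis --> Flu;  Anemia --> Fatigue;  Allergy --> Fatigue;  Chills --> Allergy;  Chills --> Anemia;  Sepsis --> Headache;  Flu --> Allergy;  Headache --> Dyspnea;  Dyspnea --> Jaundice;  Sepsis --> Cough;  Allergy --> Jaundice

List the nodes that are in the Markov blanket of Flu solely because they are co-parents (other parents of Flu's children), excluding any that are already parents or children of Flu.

Children of Flu: Allergy, Anemia, Chills, Dyspnea, Fever, Jaundice, Pallor.
  Dyspnea's other parent is Headache.
  parents(Chills) \ {Flu} = {Headache}.
  Pallor also has parent Chills.
  Fever also has parents Headache, Sepsis.
  Anemia also has parents Chills, Dyspnea, Sepsis.
  parents(Allergy) \ {Flu} = {Chills, Pallor}.
  Jaundice's other parents are Allergy, Chills, Dyspnea, Fever, Pallor.
Excluding nodes already adjacent to Flu (Allergy, Anemia, Chills, Dyspnea, Fever, Jaundice, Pallor, Sepsis), the co-parent-only contribution is {Headache}.

{Headache}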